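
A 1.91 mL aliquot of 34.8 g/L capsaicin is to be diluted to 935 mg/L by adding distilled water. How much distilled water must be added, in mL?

69.2 mL

935 mg/L = 0.935 g/L.
V₂ = C₁V₁/C₂ = 34.8 × 1.91 / 0.935 = 71.1 mL.
Diluent to add = V₂ − V₁ = 71.1 − 1.91 = 69.2 mL.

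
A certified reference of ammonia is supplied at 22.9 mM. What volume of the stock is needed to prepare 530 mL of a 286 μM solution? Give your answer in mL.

286 μM = 0.286 mM.
V₁ = C₂V₂/C₁ = 0.286 × 530 / 22.9 = 6.62 mL.

6.62 mL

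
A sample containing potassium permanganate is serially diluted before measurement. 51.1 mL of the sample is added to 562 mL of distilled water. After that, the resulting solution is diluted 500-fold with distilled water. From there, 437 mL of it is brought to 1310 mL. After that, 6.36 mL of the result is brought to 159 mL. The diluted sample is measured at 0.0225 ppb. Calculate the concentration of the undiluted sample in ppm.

10.1 ppm

Overall dilution factor = 12.00 × 500 × 2.998 × 25 = 4.50 × 10⁵.
Original = 0.0225 ppb × 4.50 × 10⁵ = 1.01 × 10⁴ ppb = 10.1 ppm.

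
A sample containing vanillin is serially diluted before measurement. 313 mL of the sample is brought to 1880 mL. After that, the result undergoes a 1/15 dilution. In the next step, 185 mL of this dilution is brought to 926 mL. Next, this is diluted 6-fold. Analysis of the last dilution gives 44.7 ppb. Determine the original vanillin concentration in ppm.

Overall dilution factor = 6.006 × 15 × 5.005 × 6 = 2706.
Original = 44.7 ppb × 2706 = 1.21 × 10⁵ ppb = 121 ppm.

121 ppm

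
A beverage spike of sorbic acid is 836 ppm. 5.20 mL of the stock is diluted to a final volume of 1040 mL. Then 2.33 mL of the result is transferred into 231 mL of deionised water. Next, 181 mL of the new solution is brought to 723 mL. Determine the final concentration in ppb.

10.4 ppb

Overall dilution factor = 200 × 100.1 × 3.994 = 8.00 × 10⁴.
836 ppm / 8.00 × 10⁴ = 0.0104 ppm = 10.4 ppb.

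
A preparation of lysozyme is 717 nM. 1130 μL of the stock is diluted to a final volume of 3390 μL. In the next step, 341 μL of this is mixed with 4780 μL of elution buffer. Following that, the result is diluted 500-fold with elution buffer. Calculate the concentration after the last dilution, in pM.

Overall dilution factor = 3 × 15.02 × 500 = 2.25 × 10⁴.
717 nM / 2.25 × 10⁴ = 0.0318 nM = 31.8 pM.

31.8 pM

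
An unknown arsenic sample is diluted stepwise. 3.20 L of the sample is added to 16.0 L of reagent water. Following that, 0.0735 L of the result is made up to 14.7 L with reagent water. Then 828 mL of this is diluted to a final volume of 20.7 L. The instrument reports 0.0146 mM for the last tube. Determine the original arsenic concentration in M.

Overall dilution factor = 6 × 200 × 25 = 3.00 × 10⁴.
Original = 0.0146 mM × 3.00 × 10⁴ = 438 mM = 0.438 M.

0.438 M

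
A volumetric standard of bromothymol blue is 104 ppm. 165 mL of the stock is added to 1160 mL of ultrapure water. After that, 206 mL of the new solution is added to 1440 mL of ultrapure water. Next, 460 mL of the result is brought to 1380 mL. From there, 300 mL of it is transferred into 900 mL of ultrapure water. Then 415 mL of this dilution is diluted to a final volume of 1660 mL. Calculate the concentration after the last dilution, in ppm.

Overall dilution factor = 8.030 × 7.990 × 3 × 4 × 4 = 3080.
104 ppm / 3080 = 0.0338 ppm.

0.0338 ppm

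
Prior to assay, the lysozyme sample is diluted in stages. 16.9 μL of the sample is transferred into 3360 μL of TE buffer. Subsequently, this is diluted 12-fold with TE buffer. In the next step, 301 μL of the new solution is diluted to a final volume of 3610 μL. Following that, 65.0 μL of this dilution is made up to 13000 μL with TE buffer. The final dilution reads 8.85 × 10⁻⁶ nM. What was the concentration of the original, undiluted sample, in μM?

0.0509 μM

Overall dilution factor = 199.8 × 12 × 11.99 × 200 = 5.75 × 10⁶.
Original = 8.85 × 10⁻⁶ nM × 5.75 × 10⁶ = 50.9 nM = 0.0509 μM.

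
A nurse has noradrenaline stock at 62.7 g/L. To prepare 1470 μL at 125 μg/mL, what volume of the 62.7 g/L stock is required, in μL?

125 μg/mL = 0.125 g/L.
V₁ = C₂V₂/C₁ = 0.125 × 1470 / 62.7 = 2.93 μL.

2.93 μL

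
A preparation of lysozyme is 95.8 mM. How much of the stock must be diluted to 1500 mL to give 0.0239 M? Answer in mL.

0.0239 M = 23.9 mM.
V₁ = C₂V₂/C₁ = 23.9 × 1500 / 95.8 = 374 mL.

374 mL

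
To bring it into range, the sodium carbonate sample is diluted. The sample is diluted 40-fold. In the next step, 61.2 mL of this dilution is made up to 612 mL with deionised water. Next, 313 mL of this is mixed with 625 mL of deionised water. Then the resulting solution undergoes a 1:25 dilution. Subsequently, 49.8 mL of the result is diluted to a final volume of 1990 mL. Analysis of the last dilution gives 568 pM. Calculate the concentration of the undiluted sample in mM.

Overall dilution factor = 40 × 10 × 2.997 × 25 × 39.96 = 1.20 × 10⁶.
Original = 568 pM × 1.20 × 10⁶ = 6.80 × 10⁸ pM = 0.680 mM.

0.680 mM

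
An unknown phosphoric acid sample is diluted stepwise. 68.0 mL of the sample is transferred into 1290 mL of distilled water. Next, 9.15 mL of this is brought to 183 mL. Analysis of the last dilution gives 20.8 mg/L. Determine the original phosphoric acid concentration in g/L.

8.31 g/L

Overall dilution factor = 19.97 × 20 = 399.
Original = 20.8 mg/L × 399 = 8308 mg/L = 8.31 g/L.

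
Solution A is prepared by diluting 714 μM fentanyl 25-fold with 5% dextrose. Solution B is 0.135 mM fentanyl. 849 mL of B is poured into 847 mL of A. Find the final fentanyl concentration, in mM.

0.0818 mM

C_A = 714 μM / 25 = 28.6 μM.
C_B = 0.135 mM = 135 μM.
C_mix = (C_A·V_A + C_B·V_B)/(V_A + V_B) = (28.6×847 + 135×849) / 1696 = 81.8 μM = 0.0818 mM.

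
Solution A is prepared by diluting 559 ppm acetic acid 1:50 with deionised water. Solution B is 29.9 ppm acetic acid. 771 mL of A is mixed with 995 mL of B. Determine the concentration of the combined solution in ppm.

C_A = 559 ppm / 50 = 11.2 ppm.
C_mix = (C_A·V_A + C_B·V_B)/(V_A + V_B) = (11.2×771 + 29.9×995) / 1766 = 21.7 ppm.

21.7 ppm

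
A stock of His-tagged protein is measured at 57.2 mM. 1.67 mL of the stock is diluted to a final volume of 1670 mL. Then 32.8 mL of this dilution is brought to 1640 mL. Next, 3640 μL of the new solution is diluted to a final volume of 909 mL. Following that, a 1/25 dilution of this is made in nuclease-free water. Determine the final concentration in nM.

0.183 nM

Overall dilution factor = 1000 × 50 × 249.7 × 25 = 3.12 × 10⁸.
57.2 mM / 3.12 × 10⁸ = 1.83 × 10⁻⁷ mM = 0.183 nM.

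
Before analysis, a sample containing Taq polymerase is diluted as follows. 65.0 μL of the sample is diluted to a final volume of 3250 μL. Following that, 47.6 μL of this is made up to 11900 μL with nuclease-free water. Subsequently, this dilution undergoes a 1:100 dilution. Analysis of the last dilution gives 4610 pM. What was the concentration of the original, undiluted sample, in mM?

Overall dilution factor = 50 × 250 × 100 = 1.25 × 10⁶.
Original = 4610 pM × 1.25 × 10⁶ = 5.76 × 10⁹ pM = 5.76 mM.

5.76 mM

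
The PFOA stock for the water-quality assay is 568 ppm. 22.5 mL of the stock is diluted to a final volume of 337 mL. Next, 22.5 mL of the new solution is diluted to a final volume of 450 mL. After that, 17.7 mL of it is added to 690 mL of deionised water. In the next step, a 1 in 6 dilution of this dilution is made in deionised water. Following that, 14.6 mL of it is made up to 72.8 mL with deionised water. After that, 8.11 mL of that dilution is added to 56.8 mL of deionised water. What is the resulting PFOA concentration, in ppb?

Overall dilution factor = 14.98 × 20 × 39.98 × 6 × 4.986 × 8.004 = 2.87 × 10⁶.
568 ppm / 2.87 × 10⁶ = 1.98 × 10⁻⁴ ppm = 0.198 ppb.

0.198 ppb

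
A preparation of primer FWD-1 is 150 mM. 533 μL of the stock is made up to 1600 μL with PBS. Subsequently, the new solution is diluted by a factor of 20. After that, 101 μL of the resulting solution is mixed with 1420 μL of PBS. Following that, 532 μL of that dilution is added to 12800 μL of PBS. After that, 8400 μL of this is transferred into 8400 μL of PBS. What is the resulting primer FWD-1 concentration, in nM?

3310 nM

Overall dilution factor = 3.002 × 20 × 15.06 × 25.06 × 2 = 4.53 × 10⁴.
150 mM / 4.53 × 10⁴ = 3.31 × 10⁻³ mM = 3310 nM.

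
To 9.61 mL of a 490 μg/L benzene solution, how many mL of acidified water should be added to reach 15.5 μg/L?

294 mL

V₂ = C₁V₁/C₂ = 490 × 9.61 / 15.5 = 304 mL.
Diluent to add = V₂ − V₁ = 304 − 9.61 = 294 mL.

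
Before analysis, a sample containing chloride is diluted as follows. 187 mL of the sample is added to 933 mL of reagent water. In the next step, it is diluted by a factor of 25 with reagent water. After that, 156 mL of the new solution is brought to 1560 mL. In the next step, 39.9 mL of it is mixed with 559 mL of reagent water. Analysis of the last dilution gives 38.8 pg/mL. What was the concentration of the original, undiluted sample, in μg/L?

Overall dilution factor = 5.989 × 25 × 10 × 15.01 = 2.25 × 10⁴.
Original = 38.8 pg/mL × 2.25 × 10⁴ = 8.72 × 10⁵ pg/mL = 872 μg/L.

872 μg/L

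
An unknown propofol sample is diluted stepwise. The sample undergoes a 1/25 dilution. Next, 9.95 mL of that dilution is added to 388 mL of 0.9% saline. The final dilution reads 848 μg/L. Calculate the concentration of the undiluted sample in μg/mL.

848 μg/mL

Overall dilution factor = 25 × 39.99 = 1000.
Original = 848 μg/L × 1000 = 8.48 × 10⁵ μg/L = 848 μg/mL.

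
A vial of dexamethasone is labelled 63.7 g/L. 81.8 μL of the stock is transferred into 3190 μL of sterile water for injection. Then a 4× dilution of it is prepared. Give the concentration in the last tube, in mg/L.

Overall dilution factor = 40.00 × 4 = 160.
63.7 g/L / 160 = 0.398 g/L = 398 mg/L.

398 mg/L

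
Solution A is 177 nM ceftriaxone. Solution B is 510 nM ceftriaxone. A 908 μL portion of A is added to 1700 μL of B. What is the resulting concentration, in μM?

C_mix = (C_A·V_A + C_B·V_B)/(V_A + V_B) = (177×908 + 510×1700) / 2608 = 394 nM = 0.394 μM.

0.394 μM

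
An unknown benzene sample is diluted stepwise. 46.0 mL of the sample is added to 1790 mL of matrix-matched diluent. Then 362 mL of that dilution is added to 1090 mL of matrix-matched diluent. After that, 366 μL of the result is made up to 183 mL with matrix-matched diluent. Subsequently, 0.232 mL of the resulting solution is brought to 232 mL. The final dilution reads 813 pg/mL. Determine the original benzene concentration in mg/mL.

65.1 mg/mL

Overall dilution factor = 39.91 × 4.011 × 500 × 1000 = 8.00 × 10⁷.
Original = 813 pg/mL × 8.00 × 10⁷ = 6.51 × 10¹⁰ pg/mL = 65.1 mg/mL.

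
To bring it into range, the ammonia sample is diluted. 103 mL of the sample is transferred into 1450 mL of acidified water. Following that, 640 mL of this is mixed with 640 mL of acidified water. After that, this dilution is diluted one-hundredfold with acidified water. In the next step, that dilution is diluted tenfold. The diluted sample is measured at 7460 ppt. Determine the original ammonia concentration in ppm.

225 ppm

Overall dilution factor = 15.08 × 2 × 100 × 10 = 3.02 × 10⁴.
Original = 7460 ppt × 3.02 × 10⁴ = 2.25 × 10⁸ ppt = 225 ppm.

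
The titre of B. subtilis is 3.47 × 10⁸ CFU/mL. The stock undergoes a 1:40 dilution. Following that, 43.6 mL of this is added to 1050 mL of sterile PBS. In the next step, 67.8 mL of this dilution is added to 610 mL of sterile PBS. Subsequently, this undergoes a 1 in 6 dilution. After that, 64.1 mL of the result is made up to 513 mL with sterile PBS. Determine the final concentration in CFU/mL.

Overall dilution factor = 40 × 25.08 × 9.997 × 6 × 8.003 = 4.82 × 10⁵.
3.47 × 10⁸ CFU/mL / 4.82 × 10⁵ = 720 CFU/mL.

720 CFU/mL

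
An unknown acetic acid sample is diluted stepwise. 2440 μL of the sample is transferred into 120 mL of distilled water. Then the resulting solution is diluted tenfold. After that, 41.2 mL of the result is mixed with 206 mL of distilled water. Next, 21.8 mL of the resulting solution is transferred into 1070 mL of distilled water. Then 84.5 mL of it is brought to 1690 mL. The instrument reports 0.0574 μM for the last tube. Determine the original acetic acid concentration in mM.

Overall dilution factor = 50.18 × 10 × 6 × 50.08 × 20 = 3.02 × 10⁶.
Original = 0.0574 μM × 3.02 × 10⁶ = 1.73 × 10⁵ μM = 173 mM.

173 mM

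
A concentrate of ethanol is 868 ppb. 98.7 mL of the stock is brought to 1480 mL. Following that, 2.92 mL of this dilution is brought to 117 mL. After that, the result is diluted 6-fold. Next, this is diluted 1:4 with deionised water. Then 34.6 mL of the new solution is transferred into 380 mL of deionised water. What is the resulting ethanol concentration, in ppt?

Overall dilution factor = 14.99 × 40.07 × 6 × 4 × 11.98 = 1.73 × 10⁵.
868 ppb / 1.73 × 10⁵ = 5.02 × 10⁻³ ppb = 5.02 ppt.

5.02 ppt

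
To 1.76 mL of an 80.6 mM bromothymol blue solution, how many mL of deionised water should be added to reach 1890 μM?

1890 μM = 1.89 mM.
V₂ = C₁V₁/C₂ = 80.6 × 1.76 / 1.89 = 75.1 mL.
Diluent to add = V₂ − V₁ = 75.1 − 1.76 = 73.3 mL.

73.3 mL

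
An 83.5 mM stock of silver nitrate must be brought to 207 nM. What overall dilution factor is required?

4.03 × 10⁵

Factor = C₀/C_target = 83.5 mM / 207 nM = 4.03 × 10⁵.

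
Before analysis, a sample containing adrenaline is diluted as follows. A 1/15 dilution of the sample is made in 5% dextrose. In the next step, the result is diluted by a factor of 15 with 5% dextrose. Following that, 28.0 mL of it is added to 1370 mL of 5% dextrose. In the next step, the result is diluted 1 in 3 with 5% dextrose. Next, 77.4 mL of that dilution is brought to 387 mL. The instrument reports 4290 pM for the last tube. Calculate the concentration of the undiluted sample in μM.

Overall dilution factor = 15 × 15 × 49.93 × 3 × 5 = 1.69 × 10⁵.
Original = 4290 pM × 1.69 × 10⁵ = 7.23 × 10⁸ pM = 723 μM.

723 μM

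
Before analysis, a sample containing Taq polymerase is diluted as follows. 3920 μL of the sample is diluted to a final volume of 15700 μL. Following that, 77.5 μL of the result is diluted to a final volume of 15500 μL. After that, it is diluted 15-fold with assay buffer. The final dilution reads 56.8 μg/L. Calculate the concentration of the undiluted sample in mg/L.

682 mg/L

Overall dilution factor = 4.005 × 200 × 15 = 1.20 × 10⁴.
Original = 56.8 μg/L × 1.20 × 10⁴ = 6.82 × 10⁵ μg/L = 682 mg/L.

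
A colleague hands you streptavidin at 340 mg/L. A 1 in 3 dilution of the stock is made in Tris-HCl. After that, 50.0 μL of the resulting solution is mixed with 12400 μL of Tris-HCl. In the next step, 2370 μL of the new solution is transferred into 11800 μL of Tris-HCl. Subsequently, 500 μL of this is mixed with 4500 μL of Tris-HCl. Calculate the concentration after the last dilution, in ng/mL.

Overall dilution factor = 3 × 249 × 5.979 × 10 = 4.47 × 10⁴.
340 mg/L / 4.47 × 10⁴ = 7.61 × 10⁻³ mg/L = 7.61 ng/mL.

7.61 ng/mL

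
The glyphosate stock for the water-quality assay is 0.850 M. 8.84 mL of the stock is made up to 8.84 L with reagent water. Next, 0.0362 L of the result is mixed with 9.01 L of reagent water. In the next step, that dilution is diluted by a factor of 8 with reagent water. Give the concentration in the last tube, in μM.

0.425 μM

Overall dilution factor = 1000 × 249.9 × 8 = 2.00 × 10⁶.
0.850 M / 2.00 × 10⁶ = 4.25 × 10⁻⁷ M = 0.425 μM.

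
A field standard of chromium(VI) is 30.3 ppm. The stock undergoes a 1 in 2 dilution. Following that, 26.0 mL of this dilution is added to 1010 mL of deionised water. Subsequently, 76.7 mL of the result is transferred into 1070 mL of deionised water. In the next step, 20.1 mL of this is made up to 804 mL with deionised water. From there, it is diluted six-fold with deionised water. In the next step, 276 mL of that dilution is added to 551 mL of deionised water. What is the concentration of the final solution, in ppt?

Overall dilution factor = 2 × 39.85 × 14.95 × 40 × 6 × 2.996 = 8.57 × 10⁵.
30.3 ppm / 8.57 × 10⁵ = 3.54 × 10⁻⁵ ppm = 35.4 ppt.

35.4 ppt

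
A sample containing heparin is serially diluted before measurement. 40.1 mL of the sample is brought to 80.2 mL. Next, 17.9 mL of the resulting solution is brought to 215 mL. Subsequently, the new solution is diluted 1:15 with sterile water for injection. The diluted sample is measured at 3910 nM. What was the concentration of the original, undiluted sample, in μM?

Overall dilution factor = 2 × 12.01 × 15 = 360.
Original = 3910 nM × 360 = 1.41 × 10⁶ nM = 1410 μM.

1410 μM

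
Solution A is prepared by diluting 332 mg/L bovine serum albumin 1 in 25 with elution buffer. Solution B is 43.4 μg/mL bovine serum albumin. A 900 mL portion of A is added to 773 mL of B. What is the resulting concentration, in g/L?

C_A = 332 mg/L / 25 = 13.3 mg/L.
C_B = 43.4 μg/mL = 43.4 mg/L.
C_mix = (C_A·V_A + C_B·V_B)/(V_A + V_B) = (13.3×900 + 43.4×773) / 1673 = 27.2 mg/L = 0.0272 g/L.

0.0272 g/L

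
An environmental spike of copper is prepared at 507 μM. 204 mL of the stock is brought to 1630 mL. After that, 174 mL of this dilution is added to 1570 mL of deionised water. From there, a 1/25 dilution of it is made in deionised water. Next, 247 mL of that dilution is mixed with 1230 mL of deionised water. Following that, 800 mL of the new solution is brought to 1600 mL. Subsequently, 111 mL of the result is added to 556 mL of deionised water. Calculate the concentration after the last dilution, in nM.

3.52 nM

Overall dilution factor = 7.990 × 10.02 × 25 × 5.980 × 2 × 6.009 = 1.44 × 10⁵.
507 μM / 1.44 × 10⁵ = 3.52 × 10⁻³ μM = 3.52 nM.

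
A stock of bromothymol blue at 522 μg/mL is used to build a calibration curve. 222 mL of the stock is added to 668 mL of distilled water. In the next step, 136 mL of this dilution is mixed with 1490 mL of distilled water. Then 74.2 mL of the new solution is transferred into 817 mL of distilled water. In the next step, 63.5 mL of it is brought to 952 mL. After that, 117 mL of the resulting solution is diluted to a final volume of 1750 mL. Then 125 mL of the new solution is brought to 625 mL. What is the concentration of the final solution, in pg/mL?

Overall dilution factor = 4.009 × 11.96 × 12.01 × 14.99 × 14.96 × 5 = 6.45 × 10⁵.
522 μg/mL / 6.45 × 10⁵ = 8.09 × 10⁻⁴ μg/mL = 809 pg/mL.

809 pg/mL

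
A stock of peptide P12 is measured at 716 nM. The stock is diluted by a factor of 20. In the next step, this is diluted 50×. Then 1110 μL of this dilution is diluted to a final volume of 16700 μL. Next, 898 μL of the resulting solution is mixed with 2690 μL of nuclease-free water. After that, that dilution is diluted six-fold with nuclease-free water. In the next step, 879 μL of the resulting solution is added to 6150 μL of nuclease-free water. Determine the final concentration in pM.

0.248 pM

Overall dilution factor = 20 × 50 × 15.05 × 3.996 × 6 × 7.997 = 2.88 × 10⁶.
716 nM / 2.88 × 10⁶ = 2.48 × 10⁻⁴ nM = 0.248 pM.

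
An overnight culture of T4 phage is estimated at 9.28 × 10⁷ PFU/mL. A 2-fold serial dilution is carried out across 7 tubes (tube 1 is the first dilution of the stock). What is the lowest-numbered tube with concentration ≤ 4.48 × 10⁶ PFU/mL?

Tube n has concentration 9.28 × 10⁷ PFU/mL / 2ⁿ.
Need 2ⁿ ≥ 9.28 × 10⁷ PFU/mL / 4.48 × 10⁶ PFU/mL = 20.7, so n ≥ 4.37.
First such tube: n = 5.

tube 5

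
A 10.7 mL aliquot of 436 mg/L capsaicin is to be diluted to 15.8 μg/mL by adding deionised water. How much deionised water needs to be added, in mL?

15.8 μg/mL = 15.8 mg/L.
V₂ = C₁V₁/C₂ = 436 × 10.7 / 15.8 = 295 mL.
Diluent to add = V₂ − V₁ = 295 − 10.7 = 285 mL.

285 mL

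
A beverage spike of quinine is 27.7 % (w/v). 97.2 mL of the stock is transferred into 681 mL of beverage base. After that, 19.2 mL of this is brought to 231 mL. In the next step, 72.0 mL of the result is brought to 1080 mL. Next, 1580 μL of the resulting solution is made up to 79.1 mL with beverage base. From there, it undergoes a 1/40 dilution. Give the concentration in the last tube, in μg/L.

Overall dilution factor = 8.006 × 12.03 × 15 × 50.06 × 40 = 2.89 × 10⁶.
27.7 % (w/v) / 2.89 × 10⁶ = 9.57 × 10⁻⁶ % (w/v) = 95.7 μg/L.

95.7 μg/L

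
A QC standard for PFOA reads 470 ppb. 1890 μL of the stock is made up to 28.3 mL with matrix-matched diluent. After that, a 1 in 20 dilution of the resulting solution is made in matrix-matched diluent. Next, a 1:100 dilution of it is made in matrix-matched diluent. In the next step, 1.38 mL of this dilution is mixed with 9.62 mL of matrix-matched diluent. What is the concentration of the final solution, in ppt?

1.97 ppt

Overall dilution factor = 14.97 × 20 × 100 × 7.971 = 2.39 × 10⁵.
470 ppb / 2.39 × 10⁵ = 1.97 × 10⁻³ ppb = 1.97 ppt.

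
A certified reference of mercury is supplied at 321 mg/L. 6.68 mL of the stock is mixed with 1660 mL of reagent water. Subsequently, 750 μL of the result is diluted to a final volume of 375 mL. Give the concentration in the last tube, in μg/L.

Overall dilution factor = 249.5 × 500 = 1.25 × 10⁵.
321 mg/L / 1.25 × 10⁵ = 2.57 × 10⁻³ mg/L = 2.57 μg/L.

2.57 μg/L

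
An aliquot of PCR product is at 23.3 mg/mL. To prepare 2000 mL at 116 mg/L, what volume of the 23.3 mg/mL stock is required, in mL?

116 mg/L = 0.116 mg/mL.
V₁ = C₂V₂/C₁ = 0.116 × 2000 / 23.3 = 9.96 mL.

9.96 mL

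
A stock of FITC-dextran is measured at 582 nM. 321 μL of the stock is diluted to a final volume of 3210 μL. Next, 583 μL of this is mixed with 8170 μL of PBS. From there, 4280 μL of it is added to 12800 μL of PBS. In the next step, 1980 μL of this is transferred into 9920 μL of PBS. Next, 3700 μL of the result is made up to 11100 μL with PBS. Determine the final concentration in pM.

Overall dilution factor = 10 × 15.01 × 3.991 × 6.010 × 3 = 1.08 × 10⁴.
582 nM / 1.08 × 10⁴ = 0.0539 nM = 53.9 pM.

53.9 pM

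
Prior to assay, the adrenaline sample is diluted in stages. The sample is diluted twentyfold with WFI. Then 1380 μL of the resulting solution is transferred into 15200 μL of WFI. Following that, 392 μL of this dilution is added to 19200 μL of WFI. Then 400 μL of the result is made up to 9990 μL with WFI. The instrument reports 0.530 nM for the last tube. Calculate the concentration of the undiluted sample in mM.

Overall dilution factor = 20 × 12.01 × 49.98 × 24.98 = 3.00 × 10⁵.
Original = 0.530 nM × 3.00 × 10⁵ = 1.59 × 10⁵ nM = 0.159 mM.

0.159 mM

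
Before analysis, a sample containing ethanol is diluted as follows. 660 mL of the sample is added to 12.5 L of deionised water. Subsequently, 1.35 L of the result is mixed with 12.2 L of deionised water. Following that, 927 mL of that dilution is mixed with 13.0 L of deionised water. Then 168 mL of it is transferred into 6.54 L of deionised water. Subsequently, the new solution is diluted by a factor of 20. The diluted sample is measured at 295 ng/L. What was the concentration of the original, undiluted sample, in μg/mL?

708 μg/mL

Overall dilution factor = 19.94 × 10.04 × 15.02 × 39.93 × 20 = 2.40 × 10⁶.
Original = 295 ng/L × 2.40 × 10⁶ = 7.08 × 10⁸ ng/L = 708 μg/mL.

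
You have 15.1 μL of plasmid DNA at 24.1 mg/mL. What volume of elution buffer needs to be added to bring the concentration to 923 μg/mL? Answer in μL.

923 μg/mL = 0.923 mg/mL.
V₂ = C₁V₁/C₂ = 24.1 × 15.1 / 0.923 = 394 μL.
Diluent to add = V₂ − V₁ = 394 − 15.1 = 379 μL.

379 μL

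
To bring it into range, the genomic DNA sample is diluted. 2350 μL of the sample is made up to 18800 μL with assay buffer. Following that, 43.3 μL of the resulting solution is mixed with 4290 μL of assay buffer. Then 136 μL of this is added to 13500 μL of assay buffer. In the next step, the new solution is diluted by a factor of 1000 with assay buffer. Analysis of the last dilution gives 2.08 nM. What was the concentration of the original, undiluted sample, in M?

Overall dilution factor = 8 × 100.1 × 100.3 × 1000 = 8.03 × 10⁷.
Original = 2.08 nM × 8.03 × 10⁷ = 1.67 × 10⁸ nM = 0.167 M.

0.167 M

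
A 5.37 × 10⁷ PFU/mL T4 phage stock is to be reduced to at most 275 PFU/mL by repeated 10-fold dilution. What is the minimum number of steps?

Need 10ⁿ ≥ 1.95 × 10⁵, so n ≥ log(1.95 × 10⁵)/log(10) = 5.29.
Minimum whole steps: n = 6.

6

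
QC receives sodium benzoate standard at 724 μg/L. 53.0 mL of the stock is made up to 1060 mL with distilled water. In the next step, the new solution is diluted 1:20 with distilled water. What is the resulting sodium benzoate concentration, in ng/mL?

1.81 ng/mL

Overall dilution factor = 20 × 20 = 400.
724 μg/L / 400 = 1.81 μg/L = 1.81 ng/mL.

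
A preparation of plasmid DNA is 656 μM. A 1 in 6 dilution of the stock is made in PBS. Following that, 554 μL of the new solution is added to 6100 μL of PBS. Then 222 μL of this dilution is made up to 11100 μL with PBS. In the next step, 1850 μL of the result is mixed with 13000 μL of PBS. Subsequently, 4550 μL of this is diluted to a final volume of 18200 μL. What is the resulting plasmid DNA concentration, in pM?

Overall dilution factor = 6 × 12.01 × 50 × 8.027 × 4 = 1.16 × 10⁵.
656 μM / 1.16 × 10⁵ = 5.67 × 10⁻³ μM = 5670 pM.

5670 pM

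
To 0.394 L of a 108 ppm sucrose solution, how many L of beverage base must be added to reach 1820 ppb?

23.0 L

1820 ppb = 1.82 ppm.
V₂ = C₁V₁/C₂ = 108 × 0.394 / 1.82 = 23.4 L.
Diluent to add = V₂ − V₁ = 23.4 − 0.394 = 23.0 L.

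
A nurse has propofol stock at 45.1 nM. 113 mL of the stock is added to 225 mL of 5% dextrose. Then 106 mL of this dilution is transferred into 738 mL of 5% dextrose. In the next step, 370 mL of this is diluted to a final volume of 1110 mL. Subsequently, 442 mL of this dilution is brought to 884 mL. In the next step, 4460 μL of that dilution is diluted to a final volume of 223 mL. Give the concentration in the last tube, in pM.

6.31 pM

Overall dilution factor = 2.991 × 7.962 × 3 × 2 × 50 = 7145.
45.1 nM / 7145 = 6.31 × 10⁻³ nM = 6.31 pM.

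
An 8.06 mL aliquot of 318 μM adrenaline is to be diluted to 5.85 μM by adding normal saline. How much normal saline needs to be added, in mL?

V₂ = C₁V₁/C₂ = 318 × 8.06 / 5.85 = 438 mL.
Diluent to add = V₂ − V₁ = 438 − 8.06 = 430 mL.

430 mL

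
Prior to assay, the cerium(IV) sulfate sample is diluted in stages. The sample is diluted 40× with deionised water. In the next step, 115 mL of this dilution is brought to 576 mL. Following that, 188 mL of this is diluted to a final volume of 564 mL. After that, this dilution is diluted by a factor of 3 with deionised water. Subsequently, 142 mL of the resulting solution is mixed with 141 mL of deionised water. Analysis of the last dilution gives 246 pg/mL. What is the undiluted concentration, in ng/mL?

Overall dilution factor = 40 × 5.009 × 3 × 3 × 1.993 = 3594.
Original = 246 pg/mL × 3594 = 8.84 × 10⁵ pg/mL = 884 ng/mL.

884 ng/mL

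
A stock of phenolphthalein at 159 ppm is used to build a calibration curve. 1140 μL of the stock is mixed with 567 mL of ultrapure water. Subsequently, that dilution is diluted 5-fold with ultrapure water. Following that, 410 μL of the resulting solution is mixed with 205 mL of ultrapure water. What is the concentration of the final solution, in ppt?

Overall dilution factor = 498.4 × 5 × 501 = 1.25 × 10⁶.
159 ppm / 1.25 × 10⁶ = 1.27 × 10⁻⁴ ppm = 127 ppt.

127 ppt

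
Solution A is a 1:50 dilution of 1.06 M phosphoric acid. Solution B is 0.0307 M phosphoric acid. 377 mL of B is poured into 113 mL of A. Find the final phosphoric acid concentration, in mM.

28.5 mM

C_A = 1.06 M / 50 = 0.0212 M.
C_mix = (C_A·V_A + C_B·V_B)/(V_A + V_B) = (0.0212×113 + 0.0307×377) / 490.0 = 0.0285 M = 28.5 mM.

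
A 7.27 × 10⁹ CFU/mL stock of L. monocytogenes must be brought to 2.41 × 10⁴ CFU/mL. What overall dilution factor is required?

3.02 × 10⁵

Factor = C₀/C_target = 7.27 × 10⁹ CFU/mL / 2.41 × 10⁴ CFU/mL = 3.02 × 10⁵.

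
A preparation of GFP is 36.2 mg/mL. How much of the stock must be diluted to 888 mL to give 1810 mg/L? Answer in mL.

44.4 mL

1810 mg/L = 1.81 mg/mL.
V₁ = C₂V₂/C₁ = 1.81 × 888 / 36.2 = 44.4 mL.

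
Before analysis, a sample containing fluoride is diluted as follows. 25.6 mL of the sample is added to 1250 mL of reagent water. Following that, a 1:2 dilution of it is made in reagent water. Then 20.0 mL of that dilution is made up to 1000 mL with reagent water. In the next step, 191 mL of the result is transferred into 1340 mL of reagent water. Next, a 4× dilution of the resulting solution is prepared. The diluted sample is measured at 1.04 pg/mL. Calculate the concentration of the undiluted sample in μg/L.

166 μg/L

Overall dilution factor = 49.83 × 2 × 50 × 8.016 × 4 = 1.60 × 10⁵.
Original = 1.04 pg/mL × 1.60 × 10⁵ = 1.66 × 10⁵ pg/mL = 166 μg/L.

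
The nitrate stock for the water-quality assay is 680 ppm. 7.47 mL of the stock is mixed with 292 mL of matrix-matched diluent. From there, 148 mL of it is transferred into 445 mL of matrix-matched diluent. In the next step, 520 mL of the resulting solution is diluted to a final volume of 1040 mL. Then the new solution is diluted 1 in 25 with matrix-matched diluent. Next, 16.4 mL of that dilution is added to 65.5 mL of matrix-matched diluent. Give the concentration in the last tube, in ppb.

17.0 ppb

Overall dilution factor = 40.09 × 4.007 × 2 × 25 × 4.994 = 4.01 × 10⁴.
680 ppm / 4.01 × 10⁴ = 0.0170 ppm = 17.0 ppb.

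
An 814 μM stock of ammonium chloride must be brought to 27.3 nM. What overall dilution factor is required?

2.98 × 10⁴

Factor = C₀/C_target = 814 μM / 27.3 nM = 2.98 × 10⁴.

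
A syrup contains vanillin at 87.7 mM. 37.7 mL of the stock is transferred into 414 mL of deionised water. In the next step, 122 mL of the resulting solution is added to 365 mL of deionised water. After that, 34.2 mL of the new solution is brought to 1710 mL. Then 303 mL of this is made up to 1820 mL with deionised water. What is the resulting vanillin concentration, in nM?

Overall dilution factor = 11.98 × 3.992 × 50 × 6.007 = 1.44 × 10⁴.
87.7 mM / 1.44 × 10⁴ = 6.11 × 10⁻³ mM = 6110 nM.

6110 nM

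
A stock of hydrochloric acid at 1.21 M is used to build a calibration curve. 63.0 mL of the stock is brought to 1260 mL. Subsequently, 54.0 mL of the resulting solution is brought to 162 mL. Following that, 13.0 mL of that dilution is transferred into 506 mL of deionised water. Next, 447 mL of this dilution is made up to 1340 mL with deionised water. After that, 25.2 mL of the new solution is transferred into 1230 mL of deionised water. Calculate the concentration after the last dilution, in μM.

Overall dilution factor = 20 × 3 × 39.92 × 2.998 × 49.81 = 3.58 × 10⁵.
1.21 M / 3.58 × 10⁵ = 3.38 × 10⁻⁶ M = 3.38 μM.

3.38 μM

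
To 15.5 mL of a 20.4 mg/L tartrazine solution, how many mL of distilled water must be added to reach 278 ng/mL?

278 ng/mL = 0.278 mg/L.
V₂ = C₁V₁/C₂ = 20.4 × 15.5 / 0.278 = 1137 mL.
Diluent to add = V₂ − V₁ = 1137 − 15.5 = 1120 mL.

1120 mL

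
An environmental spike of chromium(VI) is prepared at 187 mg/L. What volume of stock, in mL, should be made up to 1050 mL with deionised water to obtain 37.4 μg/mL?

37.4 μg/mL = 37.4 mg/L.
V₁ = C₂V₂/C₁ = 37.4 × 1050 / 187 = 210 mL.

210 mL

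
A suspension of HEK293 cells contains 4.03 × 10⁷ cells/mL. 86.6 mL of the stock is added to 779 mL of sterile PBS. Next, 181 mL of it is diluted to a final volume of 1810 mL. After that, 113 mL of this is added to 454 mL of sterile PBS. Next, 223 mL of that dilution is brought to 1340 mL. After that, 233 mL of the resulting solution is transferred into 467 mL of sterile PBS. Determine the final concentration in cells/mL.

Overall dilution factor = 9.995 × 10 × 5.018 × 6.009 × 3.004 = 9054.
4.03 × 10⁷ cells/mL / 9054 = 4450 cells/mL.

4450 cells/mL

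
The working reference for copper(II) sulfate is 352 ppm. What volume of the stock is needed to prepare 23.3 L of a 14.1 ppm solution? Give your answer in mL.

V₁ = C₂V₂/C₁ = 14.1 × 23.3 / 352 = 0.933 L = 933 mL.

933 mL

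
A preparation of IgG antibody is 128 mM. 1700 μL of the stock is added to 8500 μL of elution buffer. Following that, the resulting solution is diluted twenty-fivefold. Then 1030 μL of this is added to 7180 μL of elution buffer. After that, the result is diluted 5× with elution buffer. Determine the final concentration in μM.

21.4 μM

Overall dilution factor = 6 × 25 × 7.971 × 5 = 5978.
128 mM / 5978 = 0.0214 mM = 21.4 μM.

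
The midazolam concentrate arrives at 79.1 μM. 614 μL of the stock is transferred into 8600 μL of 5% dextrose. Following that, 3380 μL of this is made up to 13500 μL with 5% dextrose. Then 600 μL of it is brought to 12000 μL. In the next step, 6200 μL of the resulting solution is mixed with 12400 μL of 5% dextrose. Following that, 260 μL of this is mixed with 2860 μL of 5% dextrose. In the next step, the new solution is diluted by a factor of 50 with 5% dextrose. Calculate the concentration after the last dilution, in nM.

Overall dilution factor = 15.01 × 3.994 × 20 × 3 × 12 × 50 = 2.16 × 10⁶.
79.1 μM / 2.16 × 10⁶ = 3.67 × 10⁻⁵ μM = 0.0367 nM.

0.0367 nM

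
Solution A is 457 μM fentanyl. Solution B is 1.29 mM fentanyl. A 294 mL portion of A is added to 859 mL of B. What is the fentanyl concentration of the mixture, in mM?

C_B = 1.29 mM = 1290 μM.
C_mix = (C_A·V_A + C_B·V_B)/(V_A + V_B) = (457×294 + 1290×859) / 1153 = 1078 μM = 1.08 mM.

1.08 mM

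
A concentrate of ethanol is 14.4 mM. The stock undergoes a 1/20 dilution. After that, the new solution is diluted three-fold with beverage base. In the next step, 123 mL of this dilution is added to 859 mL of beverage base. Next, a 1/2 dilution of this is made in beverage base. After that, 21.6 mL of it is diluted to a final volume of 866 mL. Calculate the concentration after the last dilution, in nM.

Overall dilution factor = 20 × 3 × 7.984 × 2 × 40.09 = 3.84 × 10⁴.
14.4 mM / 3.84 × 10⁴ = 3.75 × 10⁻⁴ mM = 375 nM.

375 nM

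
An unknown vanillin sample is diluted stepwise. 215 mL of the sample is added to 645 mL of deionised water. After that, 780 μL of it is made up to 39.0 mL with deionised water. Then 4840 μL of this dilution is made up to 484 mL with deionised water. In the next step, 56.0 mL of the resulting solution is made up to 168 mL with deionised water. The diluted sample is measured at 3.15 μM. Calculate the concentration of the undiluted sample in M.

Overall dilution factor = 4 × 50 × 100 × 3 = 6.00 × 10⁴.
Original = 3.15 μM × 6.00 × 10⁴ = 1.89 × 10⁵ μM = 0.189 M.

0.189 M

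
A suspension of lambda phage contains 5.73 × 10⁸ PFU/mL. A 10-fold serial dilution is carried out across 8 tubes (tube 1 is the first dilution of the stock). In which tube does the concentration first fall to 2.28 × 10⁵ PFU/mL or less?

tube 4

Tube n has concentration 5.73 × 10⁸ PFU/mL / 10ⁿ.
Need 10ⁿ ≥ 5.73 × 10⁸ PFU/mL / 2.28 × 10⁵ PFU/mL = 2513, so n ≥ 3.40.
First such tube: n = 4.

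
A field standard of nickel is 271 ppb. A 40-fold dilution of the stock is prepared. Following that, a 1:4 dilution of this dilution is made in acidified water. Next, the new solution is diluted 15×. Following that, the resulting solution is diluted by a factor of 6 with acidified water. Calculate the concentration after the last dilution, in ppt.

18.8 ppt

Overall dilution factor = 40 × 4 × 15 × 6 = 1.44 × 10⁴.
271 ppb / 1.44 × 10⁴ = 0.0188 ppb = 18.8 ppt.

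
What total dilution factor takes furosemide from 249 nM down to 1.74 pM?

1.43 × 10⁵

Factor = C₀/C_target = 249 nM / 1.74 pM = 1.43 × 10⁵.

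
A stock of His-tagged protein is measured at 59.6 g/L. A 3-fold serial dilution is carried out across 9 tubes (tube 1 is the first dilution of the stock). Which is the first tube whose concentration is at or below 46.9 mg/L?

tube 7

Tube n has concentration 59.6 g/L / 3ⁿ.
Need 3ⁿ ≥ 59.6 g/L / 46.9 mg/L = 1271, so n ≥ 6.51.
First such tube: n = 7.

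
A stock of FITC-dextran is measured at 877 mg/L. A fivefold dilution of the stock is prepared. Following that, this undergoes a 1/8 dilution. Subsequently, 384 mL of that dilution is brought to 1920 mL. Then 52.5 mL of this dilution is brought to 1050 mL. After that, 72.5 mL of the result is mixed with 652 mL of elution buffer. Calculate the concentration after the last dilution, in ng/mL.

Overall dilution factor = 5 × 8 × 5 × 20 × 9.993 = 4.00 × 10⁴.
877 mg/L / 4.00 × 10⁴ = 0.0219 mg/L = 21.9 ng/mL.

21.9 ng/mL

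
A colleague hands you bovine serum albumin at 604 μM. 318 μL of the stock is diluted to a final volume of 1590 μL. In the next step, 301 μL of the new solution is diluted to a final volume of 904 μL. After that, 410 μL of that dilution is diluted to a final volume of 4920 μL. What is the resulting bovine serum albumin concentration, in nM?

3350 nM

Overall dilution factor = 5 × 3.003 × 12 = 180.
604 μM / 180 = 3.35 μM = 3350 nM.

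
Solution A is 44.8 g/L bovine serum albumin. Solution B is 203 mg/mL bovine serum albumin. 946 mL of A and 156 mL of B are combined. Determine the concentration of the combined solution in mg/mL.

C_B = 203 mg/mL = 203 g/L.
C_mix = (C_A·V_A + C_B·V_B)/(V_A + V_B) = (44.8×946 + 203×156) / 1102 = 67.2 g/L = 67.2 mg/mL.

67.2 mg/mL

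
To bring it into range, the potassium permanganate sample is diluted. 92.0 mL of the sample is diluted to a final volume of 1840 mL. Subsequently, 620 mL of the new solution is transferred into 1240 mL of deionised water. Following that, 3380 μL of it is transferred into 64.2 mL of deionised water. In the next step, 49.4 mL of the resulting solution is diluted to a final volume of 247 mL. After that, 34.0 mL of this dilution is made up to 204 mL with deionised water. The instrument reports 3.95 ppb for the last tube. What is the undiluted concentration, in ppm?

142 ppm

Overall dilution factor = 20 × 3 × 19.99 × 5 × 6 = 3.60 × 10⁴.
Original = 3.95 ppb × 3.60 × 10⁴ = 1.42 × 10⁵ ppb = 142 ppm.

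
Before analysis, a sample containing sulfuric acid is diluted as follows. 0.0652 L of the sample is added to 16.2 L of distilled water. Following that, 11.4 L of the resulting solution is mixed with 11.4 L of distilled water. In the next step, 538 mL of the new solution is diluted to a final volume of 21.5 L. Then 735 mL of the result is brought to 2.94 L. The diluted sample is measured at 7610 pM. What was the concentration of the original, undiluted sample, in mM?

Overall dilution factor = 249.5 × 2 × 39.96 × 4 = 7.98 × 10⁴.
Original = 7610 pM × 7.98 × 10⁴ = 6.07 × 10⁸ pM = 0.607 mM.

0.607 mM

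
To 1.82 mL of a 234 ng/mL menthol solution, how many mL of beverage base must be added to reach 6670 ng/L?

6670 ng/L = 6.67 ng/mL.
V₂ = C₁V₁/C₂ = 234 × 1.82 / 6.67 = 63.9 mL.
Diluent to add = V₂ − V₁ = 63.9 − 1.82 = 62.0 mL.

62.0 mL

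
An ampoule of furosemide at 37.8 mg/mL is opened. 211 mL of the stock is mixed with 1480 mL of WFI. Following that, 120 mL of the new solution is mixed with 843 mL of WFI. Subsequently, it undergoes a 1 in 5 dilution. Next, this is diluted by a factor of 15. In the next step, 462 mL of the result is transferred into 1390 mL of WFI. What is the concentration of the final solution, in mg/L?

1.95 mg/L

Overall dilution factor = 8.014 × 8.025 × 5 × 15 × 4.009 = 1.93 × 10⁴.
37.8 mg/mL / 1.93 × 10⁴ = 1.95 × 10⁻³ mg/mL = 1.95 mg/L.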